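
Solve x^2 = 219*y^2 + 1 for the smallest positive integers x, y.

(x, y) = (74, 5)

First expand sqrt(219) as a continued fraction. With x_i = (sqrt(219) + m_i)/d_i and (m_0, d_0) = (0, 1): a_0 = floor(sqrt(219)) = 14, since 14^2 = 196 <= 219 < 225 = 15^2.
Iterate m_{i+1} = d_i*a_i - m_i, d_{i+1} = (219 - m_{i+1}^2)/d_i, a_{i+1} = floor((a_0 + m_{i+1})/d_{i+1}):
  m_1 = 1*14 - 0 = 14, d_1 = (219 - 14^2)/1 = 23/1 = 23, a_1 = floor((14 + 14)/23) = 1.
  m_2 = 23*1 - 14 = 9, d_2 = (219 - 9^2)/23 = 138/23 = 6, a_2 = floor((14 + 9)/6) = 3.
  m_3 = 6*3 - 9 = 9, d_3 = (219 - 9^2)/6 = 138/6 = 23, a_3 = floor((14 + 9)/23) = 1.
  m_4 = 23*1 - 9 = 14, d_4 = (219 - 14^2)/23 = 23/23 = 1, a_4 = floor((14 + 14)/1) = 28.
  m_5 = 1*28 - 14 = 14, d_5 = (219 - 14^2)/1 = 23/1 = 23: (m_5, d_5) = (m_1, d_1) = (14, 23), so from here the quotients repeat a_1, ..., a_4; the period length is 4.
So sqrt(219) = [14; (1, 3, 1, 28)] with period length k = 4.
k is even, so the fundamental solution of x^2 - 219y^2 = 1 is (p_{k-1}, q_{k-1}) = (p_3, q_3); compute convergents through index 3.
Convergents (p_i = a_i*p_{i-1} + p_{i-2}, q_i = a_i*q_{i-1} + q_{i-2} with p_{-2}=0, p_{-1}=1, q_{-2}=1, q_{-1}=0):
  i=0: a_0=14, p_0 = 14*1 + 0 = 14, q_0 = 14*0 + 1 = 1.
  i=1: a_1=1, p_1 = 1*14 + 1 = 15, q_1 = 1*1 + 0 = 1.
  i=2: a_2=3, p_2 = 3*15 + 14 = 59, q_2 = 3*1 + 1 = 4.
  i=3: a_3=1, p_3 = 1*59 + 15 = 74, q_3 = 1*4 + 1 = 5.
Check: 74^2 - 219*5^2 = 5476 - 5475 = 1, so (x, y) = (74, 5) solves the equation, and by the theorem it is the least positive solution.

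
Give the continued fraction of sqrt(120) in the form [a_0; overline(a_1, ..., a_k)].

Write x_i = (sqrt(120) + m_i)/d_i with (m_0, d_0) = (0, 1). a_0 = floor(sqrt(120)) = 10, since 10^2 = 100 <= 120 < 121 = 11^2.
Iterate m_{i+1} = d_i*a_i - m_i, d_{i+1} = (120 - m_{i+1}^2)/d_i, a_{i+1} = floor((a_0 + m_{i+1})/d_{i+1}):
  m_1 = 1*10 - 0 = 10, d_1 = (120 - 10^2)/1 = 20/1 = 20, a_1 = floor((10 + 10)/20) = 1.
  m_2 = 20*1 - 10 = 10, d_2 = (120 - 10^2)/20 = 20/20 = 1, a_2 = floor((10 + 10)/1) = 20.
  m_3 = 1*20 - 10 = 10, d_3 = (120 - 10^2)/1 = 20/1 = 20: (m_3, d_3) = (m_1, d_1) = (10, 20), so from here the quotients repeat a_1, a_2; the period length is 2.
Hence the expansion of sqrt(120) is a_0 = 10 followed by the repeating block 1, 20 (period 2).

[10; overline(1, 20)]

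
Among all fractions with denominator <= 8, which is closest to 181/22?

33/4

Expand x = 181/22 as a continued fraction with the Euclidean algorithm:
  181 = 8*22 + 5, so a_0 = 8.
  22 = 4*5 + 2, so a_1 = 4.
  5 = 2*2 + 1, so a_2 = 2.
  2 = 2*1 + 0, so a_3 = 2.
so x = [8; 4, 2, 2].
Convergents (p_i = a_i*p_{i-1} + p_{i-2}, q_i = a_i*q_{i-1} + q_{i-2} with p_{-2}=0, p_{-1}=1, q_{-2}=1, q_{-1}=0), until the denominator exceeds 8:
  i=0: a_0=8, p_0 = 8*1 + 0 = 8, q_0 = 8*0 + 1 = 1.
  i=1: a_1=4, p_1 = 4*8 + 1 = 33, q_1 = 4*1 + 0 = 4.
  i=2: a_2=2, p_2 = 2*33 + 8 = 74, q_2 = 2*4 + 1 = 9.
q_2 = 9 > 8, so the last convergent with denominator <= 8 is p_1/q_1 = 33/4.
The closest fraction with denominator <= 8 is either p_1/q_1 or the intermediate fraction (k*p_1 + p_0)/(k*q_1 + q_0) with the largest k >= 1 whose denominator stays <= 8; these approach x as k grows, and every other convergent or intermediate fraction in range is farther away.
Largest k: floor((8 - q_0)/q_1) = floor((8 - 1)/4) = 1.
That gives (1*33 + 8)/(1*4 + 1) = 41/5.
Compare the errors: |x - 33/4| = |181*4 - 33*22|/(22*4) = 2/88, and |x - 41/5| = |181*5 - 41*22|/(22*5) = 3/110.
Cross-multiplying, 2*110 = 220 < 264 = 3*88, so 2/88 is smaller: the convergent 33/4 is closer to x than 41/5.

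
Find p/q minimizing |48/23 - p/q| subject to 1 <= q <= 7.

Expand x = 48/23 as a continued fraction with the Euclidean algorithm:
  48 = 2*23 + 2, so a_0 = 2.
  23 = 11*2 + 1, so a_1 = 11.
  2 = 2*1 + 0, so a_2 = 2.
so x = [2; 11, 2].
Convergents (p_i = a_i*p_{i-1} + p_{i-2}, q_i = a_i*q_{i-1} + q_{i-2} with p_{-2}=0, p_{-1}=1, q_{-2}=1, q_{-1}=0), until the denominator exceeds 7:
  i=0: a_0=2, p_0 = 2*1 + 0 = 2, q_0 = 2*0 + 1 = 1.
  i=1: a_1=11, p_1 = 11*2 + 1 = 23, q_1 = 11*1 + 0 = 11.
q_1 = 11 > 7, so the last convergent with denominator <= 7 is p_0/q_0 = 2/1.
The closest fraction with denominator <= 7 is either p_0/q_0 or the intermediate fraction (k*p_0 + p_{-1})/(k*q_0 + q_{-1}) with the largest k >= 1 whose denominator stays <= 7; these approach x as k grows, and every other convergent or intermediate fraction in range is farther away.
Largest k: floor((7 - q_{-1})/q_0) = floor((7 - 0)/1) = 7 (using the seeds p_{-1} = 1, q_{-1} = 0).
That gives (7*2 + 1)/(7*1 + 0) = 15/7.
Compare the errors: |x - 2/1| = |48*1 - 2*23|/(23*1) = 2/23, and |x - 15/7| = |48*7 - 15*23|/(23*7) = 9/161.
Cross-multiplying, 9*23 = 207 < 322 = 2*161, so 9/161 is smaller: the intermediate fraction 15/7 is closer to x than 2/1.

15/7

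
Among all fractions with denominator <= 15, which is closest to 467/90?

57/11

Expand x = 467/90 as a continued fraction with the Euclidean algorithm:
  467 = 5*90 + 17, so a_0 = 5.
  90 = 5*17 + 5, so a_1 = 5.
  17 = 3*5 + 2, so a_2 = 3.
  5 = 2*2 + 1, so a_3 = 2.
  2 = 2*1 + 0, so a_4 = 2.
so x = [5; 5, 3, 2, 2].
Convergents (p_i = a_i*p_{i-1} + p_{i-2}, q_i = a_i*q_{i-1} + q_{i-2} with p_{-2}=0, p_{-1}=1, q_{-2}=1, q_{-1}=0), until the denominator exceeds 15:
  i=0: a_0=5, p_0 = 5*1 + 0 = 5, q_0 = 5*0 + 1 = 1.
  i=1: a_1=5, p_1 = 5*5 + 1 = 26, q_1 = 5*1 + 0 = 5.
  i=2: a_2=3, p_2 = 3*26 + 5 = 83, q_2 = 3*5 + 1 = 16.
q_2 = 16 > 15, so the last convergent with denominator <= 15 is p_1/q_1 = 26/5.
The closest fraction with denominator <= 15 is either p_1/q_1 or the intermediate fraction (k*p_1 + p_0)/(k*q_1 + q_0) with the largest k >= 1 whose denominator stays <= 15; these approach x as k grows, and every other convergent or intermediate fraction in range is farther away.
Largest k: floor((15 - q_0)/q_1) = floor((15 - 1)/5) = 2.
That gives (2*26 + 5)/(2*5 + 1) = 57/11.
Compare the errors: |x - 26/5| = |467*5 - 26*90|/(90*5) = 5/450, and |x - 57/11| = |467*11 - 57*90|/(90*11) = 7/990.
Cross-multiplying, 7*450 = 3150 < 4950 = 5*990, so 7/990 is smaller: the intermediate fraction 57/11 is closer to x than 26/5.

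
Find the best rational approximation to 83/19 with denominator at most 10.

Expand x = 83/19 as a continued fraction with the Euclidean algorithm:
  83 = 4*19 + 7, so a_0 = 4.
  19 = 2*7 + 5, so a_1 = 2.
  7 = 1*5 + 2, so a_2 = 1.
  5 = 2*2 + 1, so a_3 = 2.
  2 = 2*1 + 0, so a_4 = 2.
so x = [4; 2, 1, 2, 2].
Convergents (p_i = a_i*p_{i-1} + p_{i-2}, q_i = a_i*q_{i-1} + q_{i-2} with p_{-2}=0, p_{-1}=1, q_{-2}=1, q_{-1}=0), until the denominator exceeds 10:
  i=0: a_0=4, p_0 = 4*1 + 0 = 4, q_0 = 4*0 + 1 = 1.
  i=1: a_1=2, p_1 = 2*4 + 1 = 9, q_1 = 2*1 + 0 = 2.
  i=2: a_2=1, p_2 = 1*9 + 4 = 13, q_2 = 1*2 + 1 = 3.
  i=3: a_3=2, p_3 = 2*13 + 9 = 35, q_3 = 2*3 + 2 = 8.
  i=4: a_4=2, p_4 = 2*35 + 13 = 83, q_4 = 2*8 + 3 = 19.
q_4 = 19 > 10, so the last convergent with denominator <= 10 is p_3/q_3 = 35/8.
The closest fraction with denominator <= 10 is either p_3/q_3 or the intermediate fraction (k*p_3 + p_2)/(k*q_3 + q_2) with the largest k >= 1 whose denominator stays <= 10; these approach x as k grows, and every other convergent or intermediate fraction in range is farther away.
Largest k: floor((10 - q_2)/q_3) = floor((10 - 3)/8) = 0.
Since k = 0, no intermediate fraction beyond p_3/q_3 has denominator <= 10, so the convergent 35/8 is the closest (its error is |83*8 - 35*19|/(19*8) = 1/152).

35/8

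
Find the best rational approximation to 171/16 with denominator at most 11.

Expand x = 171/16 as a continued fraction with the Euclidean algorithm:
  171 = 10*16 + 11, so a_0 = 10.
  16 = 1*11 + 5, so a_1 = 1.
  11 = 2*5 + 1, so a_2 = 2.
  5 = 5*1 + 0, so a_3 = 5.
so x = [10; 1, 2, 5].
Convergents (p_i = a_i*p_{i-1} + p_{i-2}, q_i = a_i*q_{i-1} + q_{i-2} with p_{-2}=0, p_{-1}=1, q_{-2}=1, q_{-1}=0), until the denominator exceeds 11:
  i=0: a_0=10, p_0 = 10*1 + 0 = 10, q_0 = 10*0 + 1 = 1.
  i=1: a_1=1, p_1 = 1*10 + 1 = 11, q_1 = 1*1 + 0 = 1.
  i=2: a_2=2, p_2 = 2*11 + 10 = 32, q_2 = 2*1 + 1 = 3.
  i=3: a_3=5, p_3 = 5*32 + 11 = 171, q_3 = 5*3 + 1 = 16.
q_3 = 16 > 11, so the last convergent with denominator <= 11 is p_2/q_2 = 32/3.
The closest fraction with denominator <= 11 is either p_2/q_2 or the intermediate fraction (k*p_2 + p_1)/(k*q_2 + q_1) with the largest k >= 1 whose denominator stays <= 11; these approach x as k grows, and every other convergent or intermediate fraction in range is farther away.
Largest k: floor((11 - q_1)/q_2) = floor((11 - 1)/3) = 3.
That gives (3*32 + 11)/(3*3 + 1) = 107/10.
Compare the errors: |x - 32/3| = |171*3 - 32*16|/(16*3) = 1/48, and |x - 107/10| = |171*10 - 107*16|/(16*10) = 2/160.
Cross-multiplying, 2*48 = 96 < 160 = 1*160, so 2/160 is smaller: the intermediate fraction 107/10 is closer to x than 32/3.

107/10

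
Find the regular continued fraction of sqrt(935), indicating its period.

Write x_i = (sqrt(935) + m_i)/d_i with (m_0, d_0) = (0, 1). a_0 = floor(sqrt(935)) = 30, since 30^2 = 900 <= 935 < 961 = 31^2.
Iterate m_{i+1} = d_i*a_i - m_i, d_{i+1} = (935 - m_{i+1}^2)/d_i, a_{i+1} = floor((a_0 + m_{i+1})/d_{i+1}):
  m_1 = 1*30 - 0 = 30, d_1 = (935 - 30^2)/1 = 35/1 = 35, a_1 = floor((30 + 30)/35) = 1.
  m_2 = 35*1 - 30 = 5, d_2 = (935 - 5^2)/35 = 910/35 = 26, a_2 = floor((30 + 5)/26) = 1.
  m_3 = 26*1 - 5 = 21, d_3 = (935 - 21^2)/26 = 494/26 = 19, a_3 = floor((30 + 21)/19) = 2.
  m_4 = 19*2 - 21 = 17, d_4 = (935 - 17^2)/19 = 646/19 = 34, a_4 = floor((30 + 17)/34) = 1.
  m_5 = 34*1 - 17 = 17, d_5 = (935 - 17^2)/34 = 646/34 = 19, a_5 = floor((30 + 17)/19) = 2.
  m_6 = 19*2 - 17 = 21, d_6 = (935 - 21^2)/19 = 494/19 = 26, a_6 = floor((30 + 21)/26) = 1.
  m_7 = 26*1 - 21 = 5, d_7 = (935 - 5^2)/26 = 910/26 = 35, a_7 = floor((30 + 5)/35) = 1.
  m_8 = 35*1 - 5 = 30, d_8 = (935 - 30^2)/35 = 35/35 = 1, a_8 = floor((30 + 30)/1) = 60.
  m_9 = 1*60 - 30 = 30, d_9 = (935 - 30^2)/1 = 35/1 = 35: (m_9, d_9) = (m_1, d_1) = (30, 35), so from here the quotients repeat a_1, ..., a_8; the period length is 8.
Hence the expansion of sqrt(935) is a_0 = 30 followed by the repeating block 1, 1, 2, 1, 2, 1, 1, 60 (period 8).

[30; (1, 1, 2, 1, 2, 1, 1, 60)]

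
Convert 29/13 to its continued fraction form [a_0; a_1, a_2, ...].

[2; 4, 3]

Run the Euclidean algorithm on 29 and 13; the successive quotients are the partial quotients a_0, a_1, ... (each step inverts the fractional part left over by the previous one):
  29 = 2*13 + 3, so a_0 = 2.
  13 = 4*3 + 1, so a_1 = 4.
  3 = 3*1 + 0, so a_2 = 3.
The remainder reaches 0 after 3 divisions, so the expansion has 3 partial quotients, read off in order.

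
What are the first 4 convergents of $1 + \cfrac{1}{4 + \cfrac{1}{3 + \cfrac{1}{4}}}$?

Using the convergent recurrence p_i = a_i*p_{i-1} + p_{i-2}, q_i = a_i*q_{i-1} + q_{i-2} with p_{-2}=0, p_{-1}=1, q_{-2}=1, q_{-1}=0:
  i=0: a_0=1, p_0 = 1*1 + 0 = 1, q_0 = 1*0 + 1 = 1.
  i=1: a_1=4, p_1 = 4*1 + 1 = 5, q_1 = 4*1 + 0 = 4.
  i=2: a_2=3, p_2 = 3*5 + 1 = 16, q_2 = 3*4 + 1 = 13.
  i=3: a_3=4, p_3 = 4*16 + 5 = 69, q_3 = 4*13 + 4 = 56.

1/1, 5/4, 16/13, 69/56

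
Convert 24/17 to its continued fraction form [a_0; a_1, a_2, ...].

Run the Euclidean algorithm on 24 and 17; the successive quotients are the partial quotients a_0, a_1, ... (each step inverts the fractional part left over by the previous one):
  24 = 1*17 + 7, so a_0 = 1.
  17 = 2*7 + 3, so a_1 = 2.
  7 = 2*3 + 1, so a_2 = 2.
  3 = 3*1 + 0, so a_3 = 3.
The remainder reaches 0 after 4 divisions, so the expansion has 4 partial quotients, read off in order.

[1; 2, 2, 3]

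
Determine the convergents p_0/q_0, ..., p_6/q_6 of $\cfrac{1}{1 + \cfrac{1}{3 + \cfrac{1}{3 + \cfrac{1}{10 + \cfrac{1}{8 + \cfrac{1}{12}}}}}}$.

Using the convergent recurrence p_i = a_i*p_{i-1} + p_{i-2}, q_i = a_i*q_{i-1} + q_{i-2} with p_{-2}=0, p_{-1}=1, q_{-2}=1, q_{-1}=0:
  i=0: a_0=0, p_0 = 0*1 + 0 = 0, q_0 = 0*0 + 1 = 1.
  i=1: a_1=1, p_1 = 1*0 + 1 = 1, q_1 = 1*1 + 0 = 1.
  i=2: a_2=3, p_2 = 3*1 + 0 = 3, q_2 = 3*1 + 1 = 4.
  i=3: a_3=3, p_3 = 3*3 + 1 = 10, q_3 = 3*4 + 1 = 13.
  i=4: a_4=10, p_4 = 10*10 + 3 = 103, q_4 = 10*13 + 4 = 134.
  i=5: a_5=8, p_5 = 8*103 + 10 = 834, q_5 = 8*134 + 13 = 1085.
  i=6: a_6=12, p_6 = 12*834 + 103 = 10111, q_6 = 12*1085 + 134 = 13154.

0/1, 1/1, 3/4, 10/13, 103/134, 834/1085, 10111/13154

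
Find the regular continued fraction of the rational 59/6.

[9; 1, 5]

Run the Euclidean algorithm on 59 and 6; the successive quotients are the partial quotients a_0, a_1, ... (each step inverts the fractional part left over by the previous one):
  59 = 9*6 + 5, so a_0 = 9.
  6 = 1*5 + 1, so a_1 = 1.
  5 = 5*1 + 0, so a_2 = 5.
The remainder reaches 0 after 3 divisions, so the expansion has 3 partial quotients, read off in order.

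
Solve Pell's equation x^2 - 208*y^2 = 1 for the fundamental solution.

(x, y) = (649, 45)

First expand sqrt(208) as a continued fraction. With x_i = (sqrt(208) + m_i)/d_i and (m_0, d_0) = (0, 1): a_0 = floor(sqrt(208)) = 14, since 14^2 = 196 <= 208 < 225 = 15^2.
Iterate m_{i+1} = d_i*a_i - m_i, d_{i+1} = (208 - m_{i+1}^2)/d_i, a_{i+1} = floor((a_0 + m_{i+1})/d_{i+1}):
  m_1 = 1*14 - 0 = 14, d_1 = (208 - 14^2)/1 = 12/1 = 12, a_1 = floor((14 + 14)/12) = 2.
  m_2 = 12*2 - 14 = 10, d_2 = (208 - 10^2)/12 = 108/12 = 9, a_2 = floor((14 + 10)/9) = 2.
  m_3 = 9*2 - 10 = 8, d_3 = (208 - 8^2)/9 = 144/9 = 16, a_3 = floor((14 + 8)/16) = 1.
  m_4 = 16*1 - 8 = 8, d_4 = (208 - 8^2)/16 = 144/16 = 9, a_4 = floor((14 + 8)/9) = 2.
  m_5 = 9*2 - 8 = 10, d_5 = (208 - 10^2)/9 = 108/9 = 12, a_5 = floor((14 + 10)/12) = 2.
  m_6 = 12*2 - 10 = 14, d_6 = (208 - 14^2)/12 = 12/12 = 1, a_6 = floor((14 + 14)/1) = 28.
  m_7 = 1*28 - 14 = 14, d_7 = (208 - 14^2)/1 = 12/1 = 12: (m_7, d_7) = (m_1, d_1) = (14, 12), so from here the quotients repeat a_1, ..., a_6; the period length is 6.
So sqrt(208) = [14; (2, 2, 1, 2, 2, 28)] with period length k = 6.
k is even, so the fundamental solution of x^2 - 208y^2 = 1 is (p_{k-1}, q_{k-1}) = (p_5, q_5); compute convergents through index 5.
Convergents (p_i = a_i*p_{i-1} + p_{i-2}, q_i = a_i*q_{i-1} + q_{i-2} with p_{-2}=0, p_{-1}=1, q_{-2}=1, q_{-1}=0):
  i=0: a_0=14, p_0 = 14*1 + 0 = 14, q_0 = 14*0 + 1 = 1.
  i=1: a_1=2, p_1 = 2*14 + 1 = 29, q_1 = 2*1 + 0 = 2.
  i=2: a_2=2, p_2 = 2*29 + 14 = 72, q_2 = 2*2 + 1 = 5.
  i=3: a_3=1, p_3 = 1*72 + 29 = 101, q_3 = 1*5 + 2 = 7.
  i=4: a_4=2, p_4 = 2*101 + 72 = 274, q_4 = 2*7 + 5 = 19.
  i=5: a_5=2, p_5 = 2*274 + 101 = 649, q_5 = 2*19 + 7 = 45.
Check: 649^2 - 208*45^2 = 421201 - 421200 = 1, so (x, y) = (649, 45) solves the equation, and by the theorem it is the least positive solution.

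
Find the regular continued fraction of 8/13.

Run the Euclidean algorithm on 8 and 13; the successive quotients are the partial quotients a_0, a_1, ... (each step inverts the fractional part left over by the previous one):
  8 = 0*13 + 8, so a_0 = 0.
  13 = 1*8 + 5, so a_1 = 1.
  8 = 1*5 + 3, so a_2 = 1.
  5 = 1*3 + 2, so a_3 = 1.
  3 = 1*2 + 1, so a_4 = 1.
  2 = 2*1 + 0, so a_5 = 2.
The remainder reaches 0 after 6 divisions, so the expansion has 6 partial quotients, read off in order.

[0; 1, 1, 1, 1, 2]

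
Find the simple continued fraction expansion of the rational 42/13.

[3; 4, 3]

Run the Euclidean algorithm on 42 and 13; the successive quotients are the partial quotients a_0, a_1, ... (each step inverts the fractional part left over by the previous one):
  42 = 3*13 + 3, so a_0 = 3.
  13 = 4*3 + 1, so a_1 = 4.
  3 = 3*1 + 0, so a_2 = 3.
The remainder reaches 0 after 3 divisions, so the expansion has 3 partial quotients, read off in order.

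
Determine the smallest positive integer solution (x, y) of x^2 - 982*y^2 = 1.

(x, y) = (8837, 282)

First expand sqrt(982) as a continued fraction. With x_i = (sqrt(982) + m_i)/d_i and (m_0, d_0) = (0, 1): a_0 = floor(sqrt(982)) = 31, since 31^2 = 961 <= 982 < 1024 = 32^2.
Iterate m_{i+1} = d_i*a_i - m_i, d_{i+1} = (982 - m_{i+1}^2)/d_i, a_{i+1} = floor((a_0 + m_{i+1})/d_{i+1}):
  m_1 = 1*31 - 0 = 31, d_1 = (982 - 31^2)/1 = 21/1 = 21, a_1 = floor((31 + 31)/21) = 2.
  m_2 = 21*2 - 31 = 11, d_2 = (982 - 11^2)/21 = 861/21 = 41, a_2 = floor((31 + 11)/41) = 1.
  m_3 = 41*1 - 11 = 30, d_3 = (982 - 30^2)/41 = 82/41 = 2, a_3 = floor((31 + 30)/2) = 30.
  m_4 = 2*30 - 30 = 30, d_4 = (982 - 30^2)/2 = 82/2 = 41, a_4 = floor((31 + 30)/41) = 1.
  m_5 = 41*1 - 30 = 11, d_5 = (982 - 11^2)/41 = 861/41 = 21, a_5 = floor((31 + 11)/21) = 2.
  m_6 = 21*2 - 11 = 31, d_6 = (982 - 31^2)/21 = 21/21 = 1, a_6 = floor((31 + 31)/1) = 62.
  m_7 = 1*62 - 31 = 31, d_7 = (982 - 31^2)/1 = 21/1 = 21: (m_7, d_7) = (m_1, d_1) = (31, 21), so from here the quotients repeat a_1, ..., a_6; the period length is 6.
So sqrt(982) = [31; (2, 1, 30, 1, 2, 62)] with period length k = 6.
k is even, so the fundamental solution of x^2 - 982y^2 = 1 is (p_{k-1}, q_{k-1}) = (p_5, q_5); compute convergents through index 5.
Convergents (p_i = a_i*p_{i-1} + p_{i-2}, q_i = a_i*q_{i-1} + q_{i-2} with p_{-2}=0, p_{-1}=1, q_{-2}=1, q_{-1}=0):
  i=0: a_0=31, p_0 = 31*1 + 0 = 31, q_0 = 31*0 + 1 = 1.
  i=1: a_1=2, p_1 = 2*31 + 1 = 63, q_1 = 2*1 + 0 = 2.
  i=2: a_2=1, p_2 = 1*63 + 31 = 94, q_2 = 1*2 + 1 = 3.
  i=3: a_3=30, p_3 = 30*94 + 63 = 2883, q_3 = 30*3 + 2 = 92.
  i=4: a_4=1, p_4 = 1*2883 + 94 = 2977, q_4 = 1*92 + 3 = 95.
  i=5: a_5=2, p_5 = 2*2977 + 2883 = 8837, q_5 = 2*95 + 92 = 282.
Check: 8837^2 - 982*282^2 = 78092569 - 78092568 = 1, so (x, y) = (8837, 282) solves the equation, and by the theorem it is the least positive solution.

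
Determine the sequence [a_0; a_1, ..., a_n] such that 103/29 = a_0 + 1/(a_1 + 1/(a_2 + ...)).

Run the Euclidean algorithm on 103 and 29; the successive quotients are the partial quotients a_0, a_1, ... (each step inverts the fractional part left over by the previous one):
  103 = 3*29 + 16, so a_0 = 3.
  29 = 1*16 + 13, so a_1 = 1.
  16 = 1*13 + 3, so a_2 = 1.
  13 = 4*3 + 1, so a_3 = 4.
  3 = 3*1 + 0, so a_4 = 3.
The remainder reaches 0 after 5 divisions, so the expansion has 5 partial quotients, read off in order.

[3; 1, 1, 4, 3]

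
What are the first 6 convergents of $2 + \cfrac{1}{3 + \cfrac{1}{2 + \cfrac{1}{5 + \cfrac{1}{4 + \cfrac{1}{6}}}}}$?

Using the convergent recurrence p_i = a_i*p_{i-1} + p_{i-2}, q_i = a_i*q_{i-1} + q_{i-2} with p_{-2}=0, p_{-1}=1, q_{-2}=1, q_{-1}=0:
  i=0: a_0=2, p_0 = 2*1 + 0 = 2, q_0 = 2*0 + 1 = 1.
  i=1: a_1=3, p_1 = 3*2 + 1 = 7, q_1 = 3*1 + 0 = 3.
  i=2: a_2=2, p_2 = 2*7 + 2 = 16, q_2 = 2*3 + 1 = 7.
  i=3: a_3=5, p_3 = 5*16 + 7 = 87, q_3 = 5*7 + 3 = 38.
  i=4: a_4=4, p_4 = 4*87 + 16 = 364, q_4 = 4*38 + 7 = 159.
  i=5: a_5=6, p_5 = 6*364 + 87 = 2271, q_5 = 6*159 + 38 = 992.

2/1, 7/3, 16/7, 87/38, 364/159, 2271/992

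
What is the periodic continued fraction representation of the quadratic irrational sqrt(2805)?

[52; (1, 25, 2, 25, 1, 104)]

Write x_i = (sqrt(2805) + m_i)/d_i with (m_0, d_0) = (0, 1). a_0 = floor(sqrt(2805)) = 52, since 52^2 = 2704 <= 2805 < 2809 = 53^2.
Iterate m_{i+1} = d_i*a_i - m_i, d_{i+1} = (2805 - m_{i+1}^2)/d_i, a_{i+1} = floor((a_0 + m_{i+1})/d_{i+1}):
  m_1 = 1*52 - 0 = 52, d_1 = (2805 - 52^2)/1 = 101/1 = 101, a_1 = floor((52 + 52)/101) = 1.
  m_2 = 101*1 - 52 = 49, d_2 = (2805 - 49^2)/101 = 404/101 = 4, a_2 = floor((52 + 49)/4) = 25.
  m_3 = 4*25 - 49 = 51, d_3 = (2805 - 51^2)/4 = 204/4 = 51, a_3 = floor((52 + 51)/51) = 2.
  m_4 = 51*2 - 51 = 51, d_4 = (2805 - 51^2)/51 = 204/51 = 4, a_4 = floor((52 + 51)/4) = 25.
  m_5 = 4*25 - 51 = 49, d_5 = (2805 - 49^2)/4 = 404/4 = 101, a_5 = floor((52 + 49)/101) = 1.
  m_6 = 101*1 - 49 = 52, d_6 = (2805 - 52^2)/101 = 101/101 = 1, a_6 = floor((52 + 52)/1) = 104.
  m_7 = 1*104 - 52 = 52, d_7 = (2805 - 52^2)/1 = 101/1 = 101: (m_7, d_7) = (m_1, d_1) = (52, 101), so from here the quotients repeat a_1, ..., a_6; the period length is 6.
Hence the expansion of sqrt(2805) is a_0 = 52 followed by the repeating block 1, 25, 2, 25, 1, 104 (period 6).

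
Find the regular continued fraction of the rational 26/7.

Run the Euclidean algorithm on 26 and 7; the successive quotients are the partial quotients a_0, a_1, ... (each step inverts the fractional part left over by the previous one):
  26 = 3*7 + 5, so a_0 = 3.
  7 = 1*5 + 2, so a_1 = 1.
  5 = 2*2 + 1, so a_2 = 2.
  2 = 2*1 + 0, so a_3 = 2.
The remainder reaches 0 after 4 divisions, so the expansion has 4 partial quotients, read off in order.

[3; 1, 2, 2]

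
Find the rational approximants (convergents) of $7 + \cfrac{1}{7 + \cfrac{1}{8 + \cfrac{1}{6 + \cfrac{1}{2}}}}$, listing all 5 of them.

7/1, 50/7, 407/57, 2492/349, 5391/755

Using the convergent recurrence p_i = a_i*p_{i-1} + p_{i-2}, q_i = a_i*q_{i-1} + q_{i-2} with p_{-2}=0, p_{-1}=1, q_{-2}=1, q_{-1}=0:
  i=0: a_0=7, p_0 = 7*1 + 0 = 7, q_0 = 7*0 + 1 = 1.
  i=1: a_1=7, p_1 = 7*7 + 1 = 50, q_1 = 7*1 + 0 = 7.
  i=2: a_2=8, p_2 = 8*50 + 7 = 407, q_2 = 8*7 + 1 = 57.
  i=3: a_3=6, p_3 = 6*407 + 50 = 2492, q_3 = 6*57 + 7 = 349.
  i=4: a_4=2, p_4 = 2*2492 + 407 = 5391, q_4 = 2*349 + 57 = 755.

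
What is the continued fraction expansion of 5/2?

[2; 2]

Run the Euclidean algorithm on 5 and 2; the successive quotients are the partial quotients a_0, a_1, ... (each step inverts the fractional part left over by the previous one):
  5 = 2*2 + 1, so a_0 = 2.
  2 = 2*1 + 0, so a_1 = 2.
The remainder reaches 0 after 2 divisions, so the expansion has 2 partial quotients, read off in order.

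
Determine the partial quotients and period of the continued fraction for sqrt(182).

[13; (2, 26)]

Write x_i = (sqrt(182) + m_i)/d_i with (m_0, d_0) = (0, 1). a_0 = floor(sqrt(182)) = 13, since 13^2 = 169 <= 182 < 196 = 14^2.
Iterate m_{i+1} = d_i*a_i - m_i, d_{i+1} = (182 - m_{i+1}^2)/d_i, a_{i+1} = floor((a_0 + m_{i+1})/d_{i+1}):
  m_1 = 1*13 - 0 = 13, d_1 = (182 - 13^2)/1 = 13/1 = 13, a_1 = floor((13 + 13)/13) = 2.
  m_2 = 13*2 - 13 = 13, d_2 = (182 - 13^2)/13 = 13/13 = 1, a_2 = floor((13 + 13)/1) = 26.
  m_3 = 1*26 - 13 = 13, d_3 = (182 - 13^2)/1 = 13/1 = 13: (m_3, d_3) = (m_1, d_1) = (13, 13), so from here the quotients repeat a_1, a_2; the period length is 2.
Hence the expansion of sqrt(182) is a_0 = 13 followed by the repeating block 2, 26 (period 2).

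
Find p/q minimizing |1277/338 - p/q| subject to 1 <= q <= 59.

34/9

Expand x = 1277/338 as a continued fraction with the Euclidean algorithm:
  1277 = 3*338 + 263, so a_0 = 3.
  338 = 1*263 + 75, so a_1 = 1.
  263 = 3*75 + 38, so a_2 = 3.
  75 = 1*38 + 37, so a_3 = 1.
  38 = 1*37 + 1, so a_4 = 1.
  37 = 37*1 + 0, so a_5 = 37.
so x = [3; 1, 3, 1, 1, 37].
Convergents (p_i = a_i*p_{i-1} + p_{i-2}, q_i = a_i*q_{i-1} + q_{i-2} with p_{-2}=0, p_{-1}=1, q_{-2}=1, q_{-1}=0), until the denominator exceeds 59:
  i=0: a_0=3, p_0 = 3*1 + 0 = 3, q_0 = 3*0 + 1 = 1.
  i=1: a_1=1, p_1 = 1*3 + 1 = 4, q_1 = 1*1 + 0 = 1.
  i=2: a_2=3, p_2 = 3*4 + 3 = 15, q_2 = 3*1 + 1 = 4.
  i=3: a_3=1, p_3 = 1*15 + 4 = 19, q_3 = 1*4 + 1 = 5.
  i=4: a_4=1, p_4 = 1*19 + 15 = 34, q_4 = 1*5 + 4 = 9.
  i=5: a_5=37, p_5 = 37*34 + 19 = 1277, q_5 = 37*9 + 5 = 338.
q_5 = 338 > 59, so the last convergent with denominator <= 59 is p_4/q_4 = 34/9.
The closest fraction with denominator <= 59 is either p_4/q_4 or the intermediate fraction (k*p_4 + p_3)/(k*q_4 + q_3) with the largest k >= 1 whose denominator stays <= 59; these approach x as k grows, and every other convergent or intermediate fraction in range is farther away.
Largest k: floor((59 - q_3)/q_4) = floor((59 - 5)/9) = 6.
That gives (6*34 + 19)/(6*9 + 5) = 223/59.
Compare the errors: |x - 34/9| = |1277*9 - 34*338|/(338*9) = 1/3042, and |x - 223/59| = |1277*59 - 223*338|/(338*59) = 31/19942.
Cross-multiplying, 1*19942 = 19942 < 94302 = 31*3042, so 1/3042 is smaller: the convergent 34/9 is closer to x than 223/59.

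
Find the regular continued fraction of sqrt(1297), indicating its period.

[36; (72)]

Write x_i = (sqrt(1297) + m_i)/d_i with (m_0, d_0) = (0, 1). a_0 = floor(sqrt(1297)) = 36, since 36^2 = 1296 <= 1297 < 1369 = 37^2.
Iterate m_{i+1} = d_i*a_i - m_i, d_{i+1} = (1297 - m_{i+1}^2)/d_i, a_{i+1} = floor((a_0 + m_{i+1})/d_{i+1}):
  m_1 = 1*36 - 0 = 36, d_1 = (1297 - 36^2)/1 = 1/1 = 1, a_1 = floor((36 + 36)/1) = 72.
  m_2 = 1*72 - 36 = 36, d_2 = (1297 - 36^2)/1 = 1/1 = 1: (m_2, d_2) = (m_1, d_1) = (36, 1), so from here the quotient a_1 repeats; the period length is 1.
Hence the expansion of sqrt(1297) is a_0 = 36 followed by the repeating block 72 (period 1).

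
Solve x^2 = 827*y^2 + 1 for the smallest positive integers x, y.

(x, y) = (900602, 31317)

First expand sqrt(827) as a continued fraction. With x_i = (sqrt(827) + m_i)/d_i and (m_0, d_0) = (0, 1): a_0 = floor(sqrt(827)) = 28, since 28^2 = 784 <= 827 < 841 = 29^2.
Iterate m_{i+1} = d_i*a_i - m_i, d_{i+1} = (827 - m_{i+1}^2)/d_i, a_{i+1} = floor((a_0 + m_{i+1})/d_{i+1}):
  m_1 = 1*28 - 0 = 28, d_1 = (827 - 28^2)/1 = 43/1 = 43, a_1 = floor((28 + 28)/43) = 1.
  m_2 = 43*1 - 28 = 15, d_2 = (827 - 15^2)/43 = 602/43 = 14, a_2 = floor((28 + 15)/14) = 3.
  m_3 = 14*3 - 15 = 27, d_3 = (827 - 27^2)/14 = 98/14 = 7, a_3 = floor((28 + 27)/7) = 7.
  m_4 = 7*7 - 27 = 22, d_4 = (827 - 22^2)/7 = 343/7 = 49, a_4 = floor((28 + 22)/49) = 1.
  m_5 = 49*1 - 22 = 27, d_5 = (827 - 27^2)/49 = 98/49 = 2, a_5 = floor((28 + 27)/2) = 27.
  m_6 = 2*27 - 27 = 27, d_6 = (827 - 27^2)/2 = 98/2 = 49, a_6 = floor((28 + 27)/49) = 1.
  m_7 = 49*1 - 27 = 22, d_7 = (827 - 22^2)/49 = 343/49 = 7, a_7 = floor((28 + 22)/7) = 7.
  m_8 = 7*7 - 22 = 27, d_8 = (827 - 27^2)/7 = 98/7 = 14, a_8 = floor((28 + 27)/14) = 3.
  m_9 = 14*3 - 27 = 15, d_9 = (827 - 15^2)/14 = 602/14 = 43, a_9 = floor((28 + 15)/43) = 1.
  m_10 = 43*1 - 15 = 28, d_10 = (827 - 28^2)/43 = 43/43 = 1, a_10 = floor((28 + 28)/1) = 56.
  m_11 = 1*56 - 28 = 28, d_11 = (827 - 28^2)/1 = 43/1 = 43: (m_11, d_11) = (m_1, d_1) = (28, 43), so from here the quotients repeat a_1, ..., a_10; the period length is 10.
So sqrt(827) = [28; (1, 3, 7, 1, 27, 1, 7, 3, 1, 56)] with period length k = 10.
k is even, so the fundamental solution of x^2 - 827y^2 = 1 is (p_{k-1}, q_{k-1}) = (p_9, q_9); compute convergents through index 9.
Convergents (p_i = a_i*p_{i-1} + p_{i-2}, q_i = a_i*q_{i-1} + q_{i-2} with p_{-2}=0, p_{-1}=1, q_{-2}=1, q_{-1}=0):
  i=0: a_0=28, p_0 = 28*1 + 0 = 28, q_0 = 28*0 + 1 = 1.
  i=1: a_1=1, p_1 = 1*28 + 1 = 29, q_1 = 1*1 + 0 = 1.
  i=2: a_2=3, p_2 = 3*29 + 28 = 115, q_2 = 3*1 + 1 = 4.
  i=3: a_3=7, p_3 = 7*115 + 29 = 834, q_3 = 7*4 + 1 = 29.
  i=4: a_4=1, p_4 = 1*834 + 115 = 949, q_4 = 1*29 + 4 = 33.
  i=5: a_5=27, p_5 = 27*949 + 834 = 26457, q_5 = 27*33 + 29 = 920.
  i=6: a_6=1, p_6 = 1*26457 + 949 = 27406, q_6 = 1*920 + 33 = 953.
  i=7: a_7=7, p_7 = 7*27406 + 26457 = 218299, q_7 = 7*953 + 920 = 7591.
  i=8: a_8=3, p_8 = 3*218299 + 27406 = 682303, q_8 = 3*7591 + 953 = 23726.
  i=9: a_9=1, p_9 = 1*682303 + 218299 = 900602, q_9 = 1*23726 + 7591 = 31317.
Check: 900602^2 - 827*31317^2 = 811083962404 - 811083962403 = 1, so (x, y) = (900602, 31317) solves the equation, and by the theorem it is the least positive solution.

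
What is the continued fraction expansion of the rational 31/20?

Run the Euclidean algorithm on 31 and 20; the successive quotients are the partial quotients a_0, a_1, ... (each step inverts the fractional part left over by the previous one):
  31 = 1*20 + 11, so a_0 = 1.
  20 = 1*11 + 9, so a_1 = 1.
  11 = 1*9 + 2, so a_2 = 1.
  9 = 4*2 + 1, so a_3 = 4.
  2 = 2*1 + 0, so a_4 = 2.
The remainder reaches 0 after 5 divisions, so the expansion has 5 partial quotients, read off in order.

[1; 1, 1, 4, 2]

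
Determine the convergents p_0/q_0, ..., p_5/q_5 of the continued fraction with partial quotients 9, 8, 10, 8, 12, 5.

9/1, 73/8, 739/81, 5985/656, 72559/7953, 368780/40421

Using the convergent recurrence p_i = a_i*p_{i-1} + p_{i-2}, q_i = a_i*q_{i-1} + q_{i-2} with p_{-2}=0, p_{-1}=1, q_{-2}=1, q_{-1}=0:
  i=0: a_0=9, p_0 = 9*1 + 0 = 9, q_0 = 9*0 + 1 = 1.
  i=1: a_1=8, p_1 = 8*9 + 1 = 73, q_1 = 8*1 + 0 = 8.
  i=2: a_2=10, p_2 = 10*73 + 9 = 739, q_2 = 10*8 + 1 = 81.
  i=3: a_3=8, p_3 = 8*739 + 73 = 5985, q_3 = 8*81 + 8 = 656.
  i=4: a_4=12, p_4 = 12*5985 + 739 = 72559, q_4 = 12*656 + 81 = 7953.
  i=5: a_5=5, p_5 = 5*72559 + 5985 = 368780, q_5 = 5*7953 + 656 = 40421.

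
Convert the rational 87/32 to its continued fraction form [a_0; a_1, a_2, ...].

Run the Euclidean algorithm on 87 and 32; the successive quotients are the partial quotients a_0, a_1, ... (each step inverts the fractional part left over by the previous one):
  87 = 2*32 + 23, so a_0 = 2.
  32 = 1*23 + 9, so a_1 = 1.
  23 = 2*9 + 5, so a_2 = 2.
  9 = 1*5 + 4, so a_3 = 1.
  5 = 1*4 + 1, so a_4 = 1.
  4 = 4*1 + 0, so a_5 = 4.
The remainder reaches 0 after 6 divisions, so the expansion has 6 partial quotients, read off in order.

[2; 1, 2, 1, 1, 4]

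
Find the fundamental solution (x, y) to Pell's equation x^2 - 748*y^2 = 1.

First expand sqrt(748) as a continued fraction. With x_i = (sqrt(748) + m_i)/d_i and (m_0, d_0) = (0, 1): a_0 = floor(sqrt(748)) = 27, since 27^2 = 729 <= 748 < 784 = 28^2.
Iterate m_{i+1} = d_i*a_i - m_i, d_{i+1} = (748 - m_{i+1}^2)/d_i, a_{i+1} = floor((a_0 + m_{i+1})/d_{i+1}):
  m_1 = 1*27 - 0 = 27, d_1 = (748 - 27^2)/1 = 19/1 = 19, a_1 = floor((27 + 27)/19) = 2.
  m_2 = 19*2 - 27 = 11, d_2 = (748 - 11^2)/19 = 627/19 = 33, a_2 = floor((27 + 11)/33) = 1.
  m_3 = 33*1 - 11 = 22, d_3 = (748 - 22^2)/33 = 264/33 = 8, a_3 = floor((27 + 22)/8) = 6.
  m_4 = 8*6 - 22 = 26, d_4 = (748 - 26^2)/8 = 72/8 = 9, a_4 = floor((27 + 26)/9) = 5.
  m_5 = 9*5 - 26 = 19, d_5 = (748 - 19^2)/9 = 387/9 = 43, a_5 = floor((27 + 19)/43) = 1.
  m_6 = 43*1 - 19 = 24, d_6 = (748 - 24^2)/43 = 172/43 = 4, a_6 = floor((27 + 24)/4) = 12.
  m_7 = 4*12 - 24 = 24, d_7 = (748 - 24^2)/4 = 172/4 = 43, a_7 = floor((27 + 24)/43) = 1.
  m_8 = 43*1 - 24 = 19, d_8 = (748 - 19^2)/43 = 387/43 = 9, a_8 = floor((27 + 19)/9) = 5.
  m_9 = 9*5 - 19 = 26, d_9 = (748 - 26^2)/9 = 72/9 = 8, a_9 = floor((27 + 26)/8) = 6.
  m_10 = 8*6 - 26 = 22, d_10 = (748 - 22^2)/8 = 264/8 = 33, a_10 = floor((27 + 22)/33) = 1.
  m_11 = 33*1 - 22 = 11, d_11 = (748 - 11^2)/33 = 627/33 = 19, a_11 = floor((27 + 11)/19) = 2.
  m_12 = 19*2 - 11 = 27, d_12 = (748 - 27^2)/19 = 19/19 = 1, a_12 = floor((27 + 27)/1) = 54.
  m_13 = 1*54 - 27 = 27, d_13 = (748 - 27^2)/1 = 19/1 = 19: (m_13, d_13) = (m_1, d_1) = (27, 19), so from here the quotients repeat a_1, ..., a_12; the period length is 12.
So sqrt(748) = [27; (2, 1, 6, 5, 1, 12, 1, 5, 6, 1, 2, 54)] with period length k = 12.
k is even, so the fundamental solution of x^2 - 748y^2 = 1 is (p_{k-1}, q_{k-1}) = (p_11, q_11); compute convergents through index 11.
Convergents (p_i = a_i*p_{i-1} + p_{i-2}, q_i = a_i*q_{i-1} + q_{i-2} with p_{-2}=0, p_{-1}=1, q_{-2}=1, q_{-1}=0):
  i=0: a_0=27, p_0 = 27*1 + 0 = 27, q_0 = 27*0 + 1 = 1.
  i=1: a_1=2, p_1 = 2*27 + 1 = 55, q_1 = 2*1 + 0 = 2.
  i=2: a_2=1, p_2 = 1*55 + 27 = 82, q_2 = 1*2 + 1 = 3.
  i=3: a_3=6, p_3 = 6*82 + 55 = 547, q_3 = 6*3 + 2 = 20.
  i=4: a_4=5, p_4 = 5*547 + 82 = 2817, q_4 = 5*20 + 3 = 103.
  i=5: a_5=1, p_5 = 1*2817 + 547 = 3364, q_5 = 1*103 + 20 = 123.
  i=6: a_6=12, p_6 = 12*3364 + 2817 = 43185, q_6 = 12*123 + 103 = 1579.
  i=7: a_7=1, p_7 = 1*43185 + 3364 = 46549, q_7 = 1*1579 + 123 = 1702.
  i=8: a_8=5, p_8 = 5*46549 + 43185 = 275930, q_8 = 5*1702 + 1579 = 10089.
  i=9: a_9=6, p_9 = 6*275930 + 46549 = 1702129, q_9 = 6*10089 + 1702 = 62236.
  i=10: a_10=1, p_10 = 1*1702129 + 275930 = 1978059, q_10 = 1*62236 + 10089 = 72325.
  i=11: a_11=2, p_11 = 2*1978059 + 1702129 = 5658247, q_11 = 2*72325 + 62236 = 206886.
Check: 5658247^2 - 748*206886^2 = 32015759113009 - 32015759113008 = 1, so (x, y) = (5658247, 206886) solves the equation, and by the theorem it is the least positive solution.

(x, y) = (5658247, 206886)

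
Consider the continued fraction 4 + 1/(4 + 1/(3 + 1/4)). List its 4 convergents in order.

Using the convergent recurrence p_i = a_i*p_{i-1} + p_{i-2}, q_i = a_i*q_{i-1} + q_{i-2} with p_{-2}=0, p_{-1}=1, q_{-2}=1, q_{-1}=0:
  i=0: a_0=4, p_0 = 4*1 + 0 = 4, q_0 = 4*0 + 1 = 1.
  i=1: a_1=4, p_1 = 4*4 + 1 = 17, q_1 = 4*1 + 0 = 4.
  i=2: a_2=3, p_2 = 3*17 + 4 = 55, q_2 = 3*4 + 1 = 13.
  i=3: a_3=4, p_3 = 4*55 + 17 = 237, q_3 = 4*13 + 4 = 56.

4/1, 17/4, 55/13, 237/56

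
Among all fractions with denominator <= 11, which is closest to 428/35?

Expand x = 428/35 as a continued fraction with the Euclidean algorithm:
  428 = 12*35 + 8, so a_0 = 12.
  35 = 4*8 + 3, so a_1 = 4.
  8 = 2*3 + 2, so a_2 = 2.
  3 = 1*2 + 1, so a_3 = 1.
  2 = 2*1 + 0, so a_4 = 2.
so x = [12; 4, 2, 1, 2].
Convergents (p_i = a_i*p_{i-1} + p_{i-2}, q_i = a_i*q_{i-1} + q_{i-2} with p_{-2}=0, p_{-1}=1, q_{-2}=1, q_{-1}=0), until the denominator exceeds 11:
  i=0: a_0=12, p_0 = 12*1 + 0 = 12, q_0 = 12*0 + 1 = 1.
  i=1: a_1=4, p_1 = 4*12 + 1 = 49, q_1 = 4*1 + 0 = 4.
  i=2: a_2=2, p_2 = 2*49 + 12 = 110, q_2 = 2*4 + 1 = 9.
  i=3: a_3=1, p_3 = 1*110 + 49 = 159, q_3 = 1*9 + 4 = 13.
q_3 = 13 > 11, so the last convergent with denominator <= 11 is p_2/q_2 = 110/9.
The closest fraction with denominator <= 11 is either p_2/q_2 or the intermediate fraction (k*p_2 + p_1)/(k*q_2 + q_1) with the largest k >= 1 whose denominator stays <= 11; these approach x as k grows, and every other convergent or intermediate fraction in range is farther away.
Largest k: floor((11 - q_1)/q_2) = floor((11 - 4)/9) = 0.
Since k = 0, no intermediate fraction beyond p_2/q_2 has denominator <= 11, so the convergent 110/9 is the closest (its error is |428*9 - 110*35|/(35*9) = 2/315).

110/9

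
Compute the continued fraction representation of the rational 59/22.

Run the Euclidean algorithm on 59 and 22; the successive quotients are the partial quotients a_0, a_1, ... (each step inverts the fractional part left over by the previous one):
  59 = 2*22 + 15, so a_0 = 2.
  22 = 1*15 + 7, so a_1 = 1.
  15 = 2*7 + 1, so a_2 = 2.
  7 = 7*1 + 0, so a_3 = 7.
The remainder reaches 0 after 4 divisions, so the expansion has 4 partial quotients, read off in order.

[2; 1, 2, 7]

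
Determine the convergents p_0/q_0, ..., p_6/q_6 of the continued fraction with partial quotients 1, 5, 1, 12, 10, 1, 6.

Using the convergent recurrence p_i = a_i*p_{i-1} + p_{i-2}, q_i = a_i*q_{i-1} + q_{i-2} with p_{-2}=0, p_{-1}=1, q_{-2}=1, q_{-1}=0:
  i=0: a_0=1, p_0 = 1*1 + 0 = 1, q_0 = 1*0 + 1 = 1.
  i=1: a_1=5, p_1 = 5*1 + 1 = 6, q_1 = 5*1 + 0 = 5.
  i=2: a_2=1, p_2 = 1*6 + 1 = 7, q_2 = 1*5 + 1 = 6.
  i=3: a_3=12, p_3 = 12*7 + 6 = 90, q_3 = 12*6 + 5 = 77.
  i=4: a_4=10, p_4 = 10*90 + 7 = 907, q_4 = 10*77 + 6 = 776.
  i=5: a_5=1, p_5 = 1*907 + 90 = 997, q_5 = 1*776 + 77 = 853.
  i=6: a_6=6, p_6 = 6*997 + 907 = 6889, q_6 = 6*853 + 776 = 5894.

1/1, 6/5, 7/6, 90/77, 907/776, 997/853, 6889/5894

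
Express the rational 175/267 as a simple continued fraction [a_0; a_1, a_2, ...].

[0; 1, 1, 1, 9, 4, 2]

Run the Euclidean algorithm on 175 and 267; the successive quotients are the partial quotients a_0, a_1, ... (each step inverts the fractional part left over by the previous one):
  175 = 0*267 + 175, so a_0 = 0.
  267 = 1*175 + 92, so a_1 = 1.
  175 = 1*92 + 83, so a_2 = 1.
  92 = 1*83 + 9, so a_3 = 1.
  83 = 9*9 + 2, so a_4 = 9.
  9 = 4*2 + 1, so a_5 = 4.
  2 = 2*1 + 0, so a_6 = 2.
The remainder reaches 0 after 7 divisions, so the expansion has 7 partial quotients, read off in order.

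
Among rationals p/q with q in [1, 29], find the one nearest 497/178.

67/24

Expand x = 497/178 as a continued fraction with the Euclidean algorithm:
  497 = 2*178 + 141, so a_0 = 2.
  178 = 1*141 + 37, so a_1 = 1.
  141 = 3*37 + 30, so a_2 = 3.
  37 = 1*30 + 7, so a_3 = 1.
  30 = 4*7 + 2, so a_4 = 4.
  7 = 3*2 + 1, so a_5 = 3.
  2 = 2*1 + 0, so a_6 = 2.
so x = [2; 1, 3, 1, 4, 3, 2].
Convergents (p_i = a_i*p_{i-1} + p_{i-2}, q_i = a_i*q_{i-1} + q_{i-2} with p_{-2}=0, p_{-1}=1, q_{-2}=1, q_{-1}=0), until the denominator exceeds 29:
  i=0: a_0=2, p_0 = 2*1 + 0 = 2, q_0 = 2*0 + 1 = 1.
  i=1: a_1=1, p_1 = 1*2 + 1 = 3, q_1 = 1*1 + 0 = 1.
  i=2: a_2=3, p_2 = 3*3 + 2 = 11, q_2 = 3*1 + 1 = 4.
  i=3: a_3=1, p_3 = 1*11 + 3 = 14, q_3 = 1*4 + 1 = 5.
  i=4: a_4=4, p_4 = 4*14 + 11 = 67, q_4 = 4*5 + 4 = 24.
  i=5: a_5=3, p_5 = 3*67 + 14 = 215, q_5 = 3*24 + 5 = 77.
q_5 = 77 > 29, so the last convergent with denominator <= 29 is p_4/q_4 = 67/24.
The closest fraction with denominator <= 29 is either p_4/q_4 or the intermediate fraction (k*p_4 + p_3)/(k*q_4 + q_3) with the largest k >= 1 whose denominator stays <= 29; these approach x as k grows, and every other convergent or intermediate fraction in range is farther away.
Largest k: floor((29 - q_3)/q_4) = floor((29 - 5)/24) = 1.
That gives (1*67 + 14)/(1*24 + 5) = 81/29.
Compare the errors: |x - 67/24| = |497*24 - 67*178|/(178*24) = 2/4272, and |x - 81/29| = |497*29 - 81*178|/(178*29) = 5/5162.
Cross-multiplying, 2*5162 = 10324 < 21360 = 5*4272, so 2/4272 is smaller: the convergent 67/24 is closer to x than 81/29.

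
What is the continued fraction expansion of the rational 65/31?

[2; 10, 3]

Run the Euclidean algorithm on 65 and 31; the successive quotients are the partial quotients a_0, a_1, ... (each step inverts the fractional part left over by the previous one):
  65 = 2*31 + 3, so a_0 = 2.
  31 = 10*3 + 1, so a_1 = 10.
  3 = 3*1 + 0, so a_2 = 3.
The remainder reaches 0 after 3 divisions, so the expansion has 3 partial quotients, read off in order.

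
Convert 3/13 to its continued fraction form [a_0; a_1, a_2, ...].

Run the Euclidean algorithm on 3 and 13; the successive quotients are the partial quotients a_0, a_1, ... (each step inverts the fractional part left over by the previous one):
  3 = 0*13 + 3, so a_0 = 0.
  13 = 4*3 + 1, so a_1 = 4.
  3 = 3*1 + 0, so a_2 = 3.
The remainder reaches 0 after 3 divisions, so the expansion has 3 partial quotients, read off in order.

[0; 4, 3]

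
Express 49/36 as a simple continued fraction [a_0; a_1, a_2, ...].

[1; 2, 1, 3, 3]

Run the Euclidean algorithm on 49 and 36; the successive quotients are the partial quotients a_0, a_1, ... (each step inverts the fractional part left over by the previous one):
  49 = 1*36 + 13, so a_0 = 1.
  36 = 2*13 + 10, so a_1 = 2.
  13 = 1*10 + 3, so a_2 = 1.
  10 = 3*3 + 1, so a_3 = 3.
  3 = 3*1 + 0, so a_4 = 3.
The remainder reaches 0 after 5 divisions, so the expansion has 5 partial quotients, read off in order.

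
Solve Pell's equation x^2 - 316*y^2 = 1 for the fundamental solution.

(x, y) = (12799, 720)

First expand sqrt(316) as a continued fraction. With x_i = (sqrt(316) + m_i)/d_i and (m_0, d_0) = (0, 1): a_0 = floor(sqrt(316)) = 17, since 17^2 = 289 <= 316 < 324 = 18^2.
Iterate m_{i+1} = d_i*a_i - m_i, d_{i+1} = (316 - m_{i+1}^2)/d_i, a_{i+1} = floor((a_0 + m_{i+1})/d_{i+1}):
  m_1 = 1*17 - 0 = 17, d_1 = (316 - 17^2)/1 = 27/1 = 27, a_1 = floor((17 + 17)/27) = 1.
  m_2 = 27*1 - 17 = 10, d_2 = (316 - 10^2)/27 = 216/27 = 8, a_2 = floor((17 + 10)/8) = 3.
  m_3 = 8*3 - 10 = 14, d_3 = (316 - 14^2)/8 = 120/8 = 15, a_3 = floor((17 + 14)/15) = 2.
  m_4 = 15*2 - 14 = 16, d_4 = (316 - 16^2)/15 = 60/15 = 4, a_4 = floor((17 + 16)/4) = 8.
  m_5 = 4*8 - 16 = 16, d_5 = (316 - 16^2)/4 = 60/4 = 15, a_5 = floor((17 + 16)/15) = 2.
  m_6 = 15*2 - 16 = 14, d_6 = (316 - 14^2)/15 = 120/15 = 8, a_6 = floor((17 + 14)/8) = 3.
  m_7 = 8*3 - 14 = 10, d_7 = (316 - 10^2)/8 = 216/8 = 27, a_7 = floor((17 + 10)/27) = 1.
  m_8 = 27*1 - 10 = 17, d_8 = (316 - 17^2)/27 = 27/27 = 1, a_8 = floor((17 + 17)/1) = 34.
  m_9 = 1*34 - 17 = 17, d_9 = (316 - 17^2)/1 = 27/1 = 27: (m_9, d_9) = (m_1, d_1) = (17, 27), so from here the quotients repeat a_1, ..., a_8; the period length is 8.
So sqrt(316) = [17; (1, 3, 2, 8, 2, 3, 1, 34)] with period length k = 8.
k is even, so the fundamental solution of x^2 - 316y^2 = 1 is (p_{k-1}, q_{k-1}) = (p_7, q_7); compute convergents through index 7.
Convergents (p_i = a_i*p_{i-1} + p_{i-2}, q_i = a_i*q_{i-1} + q_{i-2} with p_{-2}=0, p_{-1}=1, q_{-2}=1, q_{-1}=0):
  i=0: a_0=17, p_0 = 17*1 + 0 = 17, q_0 = 17*0 + 1 = 1.
  i=1: a_1=1, p_1 = 1*17 + 1 = 18, q_1 = 1*1 + 0 = 1.
  i=2: a_2=3, p_2 = 3*18 + 17 = 71, q_2 = 3*1 + 1 = 4.
  i=3: a_3=2, p_3 = 2*71 + 18 = 160, q_3 = 2*4 + 1 = 9.
  i=4: a_4=8, p_4 = 8*160 + 71 = 1351, q_4 = 8*9 + 4 = 76.
  i=5: a_5=2, p_5 = 2*1351 + 160 = 2862, q_5 = 2*76 + 9 = 161.
  i=6: a_6=3, p_6 = 3*2862 + 1351 = 9937, q_6 = 3*161 + 76 = 559.
  i=7: a_7=1, p_7 = 1*9937 + 2862 = 12799, q_7 = 1*559 + 161 = 720.
Check: 12799^2 - 316*720^2 = 163814401 - 163814400 = 1, so (x, y) = (12799, 720) solves the equation, and by the theorem it is the least positive solution.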